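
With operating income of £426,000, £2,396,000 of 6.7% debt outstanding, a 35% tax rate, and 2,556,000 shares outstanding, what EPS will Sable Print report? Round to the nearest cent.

£0.07

Pre-tax income = £426,000 − £160,532.00 = £265,468.00.
After tax at 35%: net income = £265,468.00 × 0.65 = £172,554.20.
Per share: £172,554.20 / 2,556,000 shares = £0.07.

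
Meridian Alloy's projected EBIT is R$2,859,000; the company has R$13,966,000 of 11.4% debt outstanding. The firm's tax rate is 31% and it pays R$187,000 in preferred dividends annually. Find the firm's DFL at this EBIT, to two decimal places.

2.87

Interest = R$1,592,124.00.
Preferred dividends grossed up pre-tax: R$187,000 / (1 − 0.31) = R$271,014.49.
DFL = EBIT ÷ [EBIT − I − D_p/(1−t)] = R$2,859,000 ÷ [R$2,859,000 − R$1,592,124.00 − R$271,014.49] = R$2,859,000 ÷ R$995,861.51 = 2.8709.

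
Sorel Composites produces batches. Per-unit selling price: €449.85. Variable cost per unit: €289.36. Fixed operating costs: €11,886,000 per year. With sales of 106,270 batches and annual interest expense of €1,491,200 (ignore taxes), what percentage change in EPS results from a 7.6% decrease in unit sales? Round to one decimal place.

-35.2%

Contribution at this volume is 106,270 × €160.49 = €17,055,272.30.
EBIT = €17,055,272.30 − €11,886,000 = €5,169,272.30.
Interest = €1,491,200.00, so EBIT − I = €3,678,072.30.
DCL = total CM / (EBIT − I) = €17,055,272.30 / €3,678,072.30 = 4.6370.
%ΔEPS = DCL × %ΔSales = 4.6370 × -7.6% = -35.2%.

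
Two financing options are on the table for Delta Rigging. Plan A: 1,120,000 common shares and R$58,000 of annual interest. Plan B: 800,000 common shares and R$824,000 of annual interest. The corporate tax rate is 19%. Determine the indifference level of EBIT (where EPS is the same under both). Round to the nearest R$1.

R$2,739,000

Set EPS_A = EPS_B: (EBIT − R$58,000)(1 − 0.19) ÷ 1,120,000 = (EBIT − R$824,000)(1 − 0.19) ÷ 800,000.
Cancelling (1 − t) and cross-multiplying: 800,000·(EBIT − 58,000) = 1,120,000·(EBIT − 824,000).
EBIT × (1,120,000 − 800,000) = 824,000 × 1,120,000 − 58,000 × 800,000 = 876,480,000,000, so EBIT = 876,480,000,000 ÷ 320,000 = 2,739,000.00.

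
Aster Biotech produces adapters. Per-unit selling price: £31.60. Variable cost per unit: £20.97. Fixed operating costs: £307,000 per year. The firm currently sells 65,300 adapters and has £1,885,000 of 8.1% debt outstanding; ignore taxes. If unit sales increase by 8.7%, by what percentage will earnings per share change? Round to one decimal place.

+25.8%

Contribution at this volume is 65,300 × £10.63 = £694,139.00.
Operating income = contribution − fixed costs = £694,139.00 − £307,000 = £387,139.00.
After interest of £152,685.00, pre-tax earnings = £234,454.00.
DCL = total CM / (EBIT − I) = £694,139.00 / £234,454.00 = 2.9607.
%ΔEPS = DCL × %ΔSales = 2.9607 × +8.7% = +25.8%.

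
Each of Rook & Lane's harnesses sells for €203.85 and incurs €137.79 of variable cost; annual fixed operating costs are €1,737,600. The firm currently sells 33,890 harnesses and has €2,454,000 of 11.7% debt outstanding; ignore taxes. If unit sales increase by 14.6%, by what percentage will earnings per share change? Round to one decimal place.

Total contribution margin = 33,890 × €66.06 = €2,238,773.40.
Operating income = contribution − fixed costs = €2,238,773.40 − €1,737,600 = €501,173.40.
After interest of €287,118.00, pre-tax earnings = €214,055.40.
Degree of combined leverage = contribution ÷ (EBIT − I) = €2,238,773.40 ÷ €214,055.40 = 10.4589.
%ΔEPS = DCL × %ΔSales = 10.4589 × +14.6% = +152.7%.

+152.7%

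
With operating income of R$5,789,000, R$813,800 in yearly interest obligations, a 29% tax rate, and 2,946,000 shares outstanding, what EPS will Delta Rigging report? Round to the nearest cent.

R$1.20

Interest = R$813,800.00, so EBT = R$5,789,000 − R$813,800.00 = R$4,975,200.00.
Net income = R$4,975,200.00 × (1 − 0.29) = R$3,532,392.00.
EPS = R$3,532,392.00 ÷ 2,946,000 = R$1.20.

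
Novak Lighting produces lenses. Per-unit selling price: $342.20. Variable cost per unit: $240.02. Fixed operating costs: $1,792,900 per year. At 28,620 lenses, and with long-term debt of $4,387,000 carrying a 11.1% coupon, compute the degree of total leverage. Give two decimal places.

Total contribution margin = 28,620 × $102.18 = $2,924,391.60.
EBIT = $2,924,391.60 − $1,792,900 = $1,131,491.60. Interest = $486,957.00.
DOL = $2,924,391.60 ÷ $1,131,491.60 = 2.5845; DFL = $1,131,491.60 ÷ $644,534.60 = 1.7555.
DCL = DOL × DFL = 2.5845 × 1.7555 = 4.5371.

4.54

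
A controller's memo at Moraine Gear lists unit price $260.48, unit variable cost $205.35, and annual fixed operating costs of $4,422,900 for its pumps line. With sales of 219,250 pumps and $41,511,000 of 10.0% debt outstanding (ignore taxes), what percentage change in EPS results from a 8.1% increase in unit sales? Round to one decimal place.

Total contribution margin = 219,250 × $55.13 = $12,087,252.50.
Operating income = contribution − fixed costs = $12,087,252.50 − $4,422,900 = $7,664,352.50.
After interest of $4,151,100.00, pre-tax earnings = $3,513,252.50.
DCL = total CM / (EBIT − I) = $12,087,252.50 / $3,513,252.50 = 3.4405.
%ΔEPS = DCL × %ΔSales = 3.4405 × +8.1% = +27.9%.

+27.9%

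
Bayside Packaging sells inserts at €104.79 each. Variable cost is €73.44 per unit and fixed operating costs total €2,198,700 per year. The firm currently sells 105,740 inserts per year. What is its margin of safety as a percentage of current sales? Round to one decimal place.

33.7%

Each unit contributes €104.79 − €73.44 = €31.35. Break-even units = €2,198,700 ÷ €31.35 = 70,133.97; break-even revenue = 70,133.97 × €104.79 = €7,349,338.85.
Actual sales revenue = 105,740 × €104.79 = €11,080,494.60.
Margin of safety = (€11,080,494.60 − €7,349,338.85) ÷ €11,080,494.60 = 33.7%.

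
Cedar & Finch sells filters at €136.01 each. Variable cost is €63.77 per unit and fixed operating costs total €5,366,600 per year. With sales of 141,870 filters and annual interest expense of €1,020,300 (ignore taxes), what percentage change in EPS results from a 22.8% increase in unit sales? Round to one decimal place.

At 141,870 units, contribution = 141,870 × €72.24 = €10,248,688.80.
EBIT = €10,248,688.80 − €5,366,600 = €4,882,088.80.
After interest of €1,020,300.00, pre-tax earnings = €3,861,788.80.
DCL = total CM / (EBIT − I) = €10,248,688.80 / €3,861,788.80 = 2.6539.
EPS therefore changes by 2.6539 × (+22.8%) = +60.5%.

+60.5%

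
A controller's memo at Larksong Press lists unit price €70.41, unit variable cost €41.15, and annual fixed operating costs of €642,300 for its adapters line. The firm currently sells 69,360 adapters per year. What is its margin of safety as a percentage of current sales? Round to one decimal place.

68.4%

Unit CM = price − variable cost = €70.41 − €41.15 = €29.26. Break-even units = €642,300 ÷ €29.26 = 21,951.47; break-even revenue = 21,951.47 × €70.41 = €1,545,602.97.
Actual sales revenue = 69,360 × €70.41 = €4,883,637.60.
Margin of safety = (€4,883,637.60 − €1,545,602.97) ÷ €4,883,637.60 = 68.4%.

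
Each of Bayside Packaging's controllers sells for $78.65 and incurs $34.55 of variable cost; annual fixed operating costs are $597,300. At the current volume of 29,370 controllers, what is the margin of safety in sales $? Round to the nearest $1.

Each unit contributes $78.65 − $34.55 = $44.10. Break-even units = $597,300 ÷ $44.10 = 13,544.22; break-even revenue = 13,544.22 × $78.65 = $1,065,252.72.
Current sales = 29,370 × $78.65 = $2,309,950.50.
Margin of safety = $2,309,950.50 − $1,065,252.72 = $1,244,698.

$1,244,698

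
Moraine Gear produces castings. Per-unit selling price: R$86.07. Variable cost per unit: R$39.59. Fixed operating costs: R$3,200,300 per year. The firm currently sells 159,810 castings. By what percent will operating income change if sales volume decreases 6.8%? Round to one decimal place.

Contribution at this volume is 159,810 × R$46.48 = R$7,427,968.80.
Subtracting fixed costs: EBIT = R$7,427,968.80 − R$3,200,300 = R$4,227,668.80.
DOL = contribution ÷ EBIT = R$7,427,968.80 ÷ R$4,227,668.80 = 1.7570.
%ΔEBIT = DOL × %ΔSales = 1.7570 × -6.8% = -11.9%.

-11.9%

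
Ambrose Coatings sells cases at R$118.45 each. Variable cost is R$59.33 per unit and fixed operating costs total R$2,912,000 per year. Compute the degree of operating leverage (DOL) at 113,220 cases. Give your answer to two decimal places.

1.77

Total contribution margin = 113,220 × R$59.12 = R$6,693,566.40.
Subtracting fixed costs: EBIT = R$6,693,566.40 − R$2,912,000 = R$3,781,566.40.
So DOL = total CM / EBIT = R$6,693,566.40 / R$3,781,566.40 = 1.7701.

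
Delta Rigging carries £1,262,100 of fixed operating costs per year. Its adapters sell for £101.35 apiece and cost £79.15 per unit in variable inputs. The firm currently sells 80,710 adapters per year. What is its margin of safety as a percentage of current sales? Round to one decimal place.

Unit CM = price − variable cost = £101.35 − £79.15 = £22.20. Break-even units = £1,262,100 ÷ £22.20 = 56,851.35; break-even revenue = 56,851.35 × £101.35 = £5,761,884.46.
Current sales = 80,710 × £101.35 = £8,179,958.50.
Margin of safety = (£8,179,958.50 − £5,761,884.46) ÷ £8,179,958.50 = 29.6%.

29.6%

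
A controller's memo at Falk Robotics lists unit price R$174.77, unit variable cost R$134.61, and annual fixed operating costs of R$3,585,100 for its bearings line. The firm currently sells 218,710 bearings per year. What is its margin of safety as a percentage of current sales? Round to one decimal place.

59.2%

Each unit contributes R$174.77 − R$134.61 = R$40.16. Break-even units = R$3,585,100 ÷ R$40.16 = 89,270.42; break-even revenue = 89,270.42 × R$174.77 = R$15,601,791.01.
Actual sales revenue = 218,710 × R$174.77 = R$38,223,946.70.
Margin of safety = (R$38,223,946.70 − R$15,601,791.01) ÷ R$38,223,946.70 = 59.2%.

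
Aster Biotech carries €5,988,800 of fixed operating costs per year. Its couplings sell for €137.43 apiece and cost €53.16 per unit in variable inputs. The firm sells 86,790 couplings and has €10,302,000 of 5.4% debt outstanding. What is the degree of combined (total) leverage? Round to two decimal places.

9.51

Total contribution margin = 86,790 × €84.27 = €7,313,793.30.
EBIT = €7,313,793.30 − €5,988,800 = €1,324,993.30. Interest = €556,308.00, so EBIT − I = €768,685.30.
Degree of total leverage = total CM / (EBIT − interest) = €7,313,793.30 / €768,685.30 = 9.5147.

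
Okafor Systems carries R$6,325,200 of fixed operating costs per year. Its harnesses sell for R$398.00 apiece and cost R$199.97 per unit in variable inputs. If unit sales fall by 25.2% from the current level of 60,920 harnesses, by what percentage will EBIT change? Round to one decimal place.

Total contribution margin = 60,920 × R$198.03 = R$12,063,987.60.
EBIT = R$12,063,987.60 − R$6,325,200 = R$5,738,787.60.
So DOL = total CM / EBIT = R$12,063,987.60 / R$5,738,787.60 = 2.1022.
Operating income changes by 2.1022 × -25.2% = -53.0%.

-53.0%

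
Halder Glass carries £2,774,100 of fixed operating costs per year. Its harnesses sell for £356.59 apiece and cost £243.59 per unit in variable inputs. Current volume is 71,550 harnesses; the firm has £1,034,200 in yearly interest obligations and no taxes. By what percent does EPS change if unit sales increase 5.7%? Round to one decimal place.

Total contribution margin = 71,550 × £113.00 = £8,085,150.00.
Operating income = contribution − fixed costs = £8,085,150.00 − £2,774,100 = £5,311,050.00.
After interest of £1,034,200.00, pre-tax earnings = £4,276,850.00.
DCL = total CM / (EBIT − I) = £8,085,150.00 / £4,276,850.00 = 1.8904.
EPS therefore changes by 1.8904 × (+5.7%) = +10.8%.

+10.8%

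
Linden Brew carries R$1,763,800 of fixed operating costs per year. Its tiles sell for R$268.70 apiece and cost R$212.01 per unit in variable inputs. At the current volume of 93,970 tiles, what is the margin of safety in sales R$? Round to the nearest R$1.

R$16,889,657

Each unit contributes R$268.70 − R$212.01 = R$56.69. Break-even units = R$1,763,800 ÷ R$56.69 = 31,113.07; break-even revenue = 31,113.07 × R$268.70 = R$8,360,082.20.
Actual sales revenue = 93,970 × R$268.70 = R$25,249,739.00.
Margin of safety = R$25,249,739.00 − R$8,360,082.20 = R$16,889,657.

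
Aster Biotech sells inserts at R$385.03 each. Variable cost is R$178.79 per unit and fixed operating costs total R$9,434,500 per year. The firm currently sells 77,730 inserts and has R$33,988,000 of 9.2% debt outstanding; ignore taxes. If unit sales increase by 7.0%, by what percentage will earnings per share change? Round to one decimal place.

+32.3%

At 77,730 units, contribution = 77,730 × R$206.24 = R$16,031,035.20.
Subtracting fixed costs: EBIT = R$16,031,035.20 − R$9,434,500 = R$6,596,535.20.
Interest = R$3,126,896.00, so EBIT − I = R$3,469,639.20.
DCL = total CM / (EBIT − I) = R$16,031,035.20 / R$3,469,639.20 = 4.6204.
EPS therefore changes by 4.6204 × (+7.0%) = +32.3%.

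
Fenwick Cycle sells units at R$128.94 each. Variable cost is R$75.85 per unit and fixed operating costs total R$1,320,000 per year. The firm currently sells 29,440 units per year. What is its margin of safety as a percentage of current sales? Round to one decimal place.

15.5%

Contribution margin per unit = R$128.94 − R$75.85 = R$53.09. Break-even units = R$1,320,000 ÷ R$53.09 = 24,863.44; break-even revenue = 24,863.44 × R$128.94 = R$3,205,891.88.
Current sales = 29,440 × R$128.94 = R$3,795,993.60.
Margin of safety = (R$3,795,993.60 − R$3,205,891.88) ÷ R$3,795,993.60 = 15.5%.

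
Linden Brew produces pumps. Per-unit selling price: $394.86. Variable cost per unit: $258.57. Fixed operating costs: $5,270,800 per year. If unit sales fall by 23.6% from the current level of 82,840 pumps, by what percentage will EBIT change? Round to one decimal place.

Contribution at this volume is 82,840 × $136.29 = $11,290,263.60.
Subtracting fixed costs: EBIT = $11,290,263.60 − $5,270,800 = $6,019,463.60.
DOL = contribution ÷ EBIT = $11,290,263.60 ÷ $6,019,463.60 = 1.8756.
Operating income changes by 1.8756 × -23.6% = -44.3%.

-44.3%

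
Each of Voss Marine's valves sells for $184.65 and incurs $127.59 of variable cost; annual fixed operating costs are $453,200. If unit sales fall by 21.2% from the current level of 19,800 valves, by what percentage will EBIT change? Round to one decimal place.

Total contribution margin = 19,800 × $57.06 = $1,129,788.00.
EBIT = $1,129,788.00 − $453,200 = $676,588.00.
DOL = contribution ÷ EBIT = $1,129,788.00 ÷ $676,588.00 = 1.6698.
%ΔEBIT = DOL × %ΔSales = 1.6698 × -21.2% = -35.4%.

-35.4%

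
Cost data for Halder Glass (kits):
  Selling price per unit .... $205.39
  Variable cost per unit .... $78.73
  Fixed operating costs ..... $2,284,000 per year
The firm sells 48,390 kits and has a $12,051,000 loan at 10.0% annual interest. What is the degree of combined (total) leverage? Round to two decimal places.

2.32

Contribution at this volume is 48,390 × $126.66 = $6,129,077.40.
EBIT = $6,129,077.40 − $2,284,000 = $3,845,077.40. Interest = $1,205,100.00.
DOL = $6,129,077.40 ÷ $3,845,077.40 = 1.5940; DFL = $3,845,077.40 ÷ $2,639,977.40 = 1.4565.
Combined leverage = 1.5940 × 1.4565 = 2.3217.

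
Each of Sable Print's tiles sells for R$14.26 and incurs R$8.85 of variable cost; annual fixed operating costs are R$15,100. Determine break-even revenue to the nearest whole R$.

Contribution margin per unit = R$14.26 − R$8.85 = R$5.41, a CM ratio of R$5.41 ÷ R$14.26 = 0.3794.
Break-even revenue = fixed costs × price ÷ CM = R$15,100 × R$14.26 ÷ R$5.41 = R$39,801.

R$39,801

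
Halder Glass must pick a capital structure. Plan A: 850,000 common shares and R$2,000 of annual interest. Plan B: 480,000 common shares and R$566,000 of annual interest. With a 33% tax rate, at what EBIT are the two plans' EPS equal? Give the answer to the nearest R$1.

R$1,297,676

At indifference, (EBIT − 2,000)(1 − t)/850,000 = (EBIT − 566,000)(1 − t)/480,000.
Cancelling (1 − t) and cross-multiplying: 480,000·(EBIT − 2,000) = 850,000·(EBIT − 566,000).
EBIT × (850,000 − 480,000) = 566,000 × 850,000 − 2,000 × 480,000 = 480,140,000,000, so EBIT = 480,140,000,000 ÷ 370,000 = 1,297,675.68.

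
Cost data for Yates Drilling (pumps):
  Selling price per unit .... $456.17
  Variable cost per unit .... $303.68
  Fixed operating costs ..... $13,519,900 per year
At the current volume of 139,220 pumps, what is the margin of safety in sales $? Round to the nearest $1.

Unit CM = price − variable cost = $456.17 − $303.68 = $152.49. Break-even units = $13,519,900 ÷ $152.49 = 88,660.90; break-even revenue = 88,660.90 × $456.17 = $40,444,440.84.
Actual sales revenue = 139,220 × $456.17 = $63,507,987.40.
Margin of safety = $63,507,987.40 − $40,444,440.84 = $23,063,547.

$23,063,547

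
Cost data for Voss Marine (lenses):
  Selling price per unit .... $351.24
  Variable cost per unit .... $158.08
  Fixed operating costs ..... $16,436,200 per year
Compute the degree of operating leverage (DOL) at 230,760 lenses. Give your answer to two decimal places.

Contribution at this volume is 230,760 × $193.16 = $44,573,601.60.
Subtracting fixed costs: EBIT = $44,573,601.60 − $16,436,200 = $28,137,401.60.
Degree of operating leverage = $44,573,601.60 / $28,137,401.60 = 1.5841.

1.58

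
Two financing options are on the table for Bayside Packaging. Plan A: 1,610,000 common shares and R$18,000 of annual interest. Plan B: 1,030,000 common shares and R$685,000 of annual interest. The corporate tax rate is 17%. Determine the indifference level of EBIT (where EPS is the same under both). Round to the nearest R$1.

Set EPS_A = EPS_B: (EBIT − R$18,000)(1 − 0.17) ÷ 1,610,000 = (EBIT − R$685,000)(1 − 0.17) ÷ 1,030,000.
Cancelling (1 − t) and cross-multiplying: 1,030,000·(EBIT − 18,000) = 1,610,000·(EBIT − 685,000).
Solving, EBIT = (685,000·1,610,000 − 18,000·1,030,000) / (1,610,000 − 1,030,000) = 1,084,310,000,000 / 580,000 = 1,869,500.00.

R$1,869,500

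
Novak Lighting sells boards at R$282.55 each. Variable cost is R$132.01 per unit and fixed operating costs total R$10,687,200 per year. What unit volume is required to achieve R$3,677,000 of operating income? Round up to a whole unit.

95,418 boards

Contribution margin per unit = R$282.55 − R$132.01 = R$150.54.
Units = (FC + target) / CM = (R$10,687,200 + R$3,677,000) / R$150.54 = 95,417.83, so 95,418 boards.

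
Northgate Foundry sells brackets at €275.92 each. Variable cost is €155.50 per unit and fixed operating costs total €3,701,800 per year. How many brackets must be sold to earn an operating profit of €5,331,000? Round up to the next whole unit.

75,011 brackets

Unit CM = price − variable cost = €275.92 − €155.50 = €120.42.
Units = (FC + target) / CM = (€3,701,800 + €5,331,000) / €120.42 = 75,010.80, so 75,011 brackets.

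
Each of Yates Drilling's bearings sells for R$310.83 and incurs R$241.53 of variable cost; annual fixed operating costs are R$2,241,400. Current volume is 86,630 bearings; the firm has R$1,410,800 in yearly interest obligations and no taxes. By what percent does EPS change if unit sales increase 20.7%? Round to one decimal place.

Contribution at this volume is 86,630 × R$69.30 = R$6,003,459.00.
Operating income = contribution − fixed costs = R$6,003,459.00 − R$2,241,400 = R$3,762,059.00.
After interest of R$1,410,800.00, pre-tax earnings = R$2,351,259.00.
DCL = total CM / (EBIT − I) = R$6,003,459.00 / R$2,351,259.00 = 2.5533.
EPS therefore changes by 2.5533 × (+20.7%) = +52.9%.

+52.9%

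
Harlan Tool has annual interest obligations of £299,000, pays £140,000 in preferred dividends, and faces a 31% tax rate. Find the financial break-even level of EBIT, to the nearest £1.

Preferred dividends are paid after tax, so their pre-tax equivalent is £140,000 ÷ (1 − 0.31) = £202,898.55.
Financial break-even EBIT = interest + D_p ÷ (1 − t) = £299,000 + £202,898.55 = £501,898.55.

£501,899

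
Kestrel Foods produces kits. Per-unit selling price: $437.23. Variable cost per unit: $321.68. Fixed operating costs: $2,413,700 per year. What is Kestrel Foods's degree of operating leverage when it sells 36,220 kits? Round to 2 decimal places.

2.36

Contribution at this volume is 36,220 × $115.55 = $4,185,221.00.
Operating income = contribution − fixed costs = $4,185,221.00 − $2,413,700 = $1,771,521.00.
Degree of operating leverage = $4,185,221.00 / $1,771,521.00 = 2.3625.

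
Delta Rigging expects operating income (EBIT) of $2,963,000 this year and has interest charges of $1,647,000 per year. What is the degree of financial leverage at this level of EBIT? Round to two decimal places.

2.25

Annual interest charges come to $1,647,000.00.
DFL = EBIT ÷ (EBIT − I) = $2,963,000 ÷ ($2,963,000 − $1,647,000.00) = $2,963,000 ÷ $1,316,000.00 = 2.2515.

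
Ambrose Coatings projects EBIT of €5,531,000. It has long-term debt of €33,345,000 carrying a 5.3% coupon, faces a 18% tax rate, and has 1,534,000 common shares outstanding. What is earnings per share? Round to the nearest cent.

Pre-tax income = €5,531,000 − €1,767,285.00 = €3,763,715.00.
Net income = €3,763,715.00 × (1 − 0.18) = €3,086,246.30.
Per share: €3,086,246.30 / 1,534,000 shares = €2.01.

€2.01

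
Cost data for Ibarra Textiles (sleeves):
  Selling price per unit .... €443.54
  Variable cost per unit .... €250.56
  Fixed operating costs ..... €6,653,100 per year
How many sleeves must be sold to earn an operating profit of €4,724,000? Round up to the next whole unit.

58,955 sleeves

Unit CM = price − variable cost = €443.54 − €250.56 = €192.98.
Units = (FC + target) / CM = (€6,653,100 + €4,724,000) / €192.98 = 58,954.81, so 58,955 sleeves.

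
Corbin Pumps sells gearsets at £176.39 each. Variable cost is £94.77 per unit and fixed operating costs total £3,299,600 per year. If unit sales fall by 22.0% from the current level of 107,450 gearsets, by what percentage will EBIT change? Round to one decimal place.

-35.3%

At 107,450 units, contribution = 107,450 × £81.62 = £8,770,069.00.
Subtracting fixed costs: EBIT = £8,770,069.00 − £3,299,600 = £5,470,469.00.
Degree of operating leverage = £8,770,069.00 / £5,470,469.00 = 1.6032.
%ΔEBIT = DOL × %ΔSales = 1.6032 × -22.0% = -35.3%.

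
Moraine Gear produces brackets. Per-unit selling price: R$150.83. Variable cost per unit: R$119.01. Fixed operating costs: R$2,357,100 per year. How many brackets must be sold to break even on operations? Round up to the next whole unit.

Unit CM = price − variable cost = R$150.83 − R$119.01 = R$31.82.
Break-even volume = fixed costs ÷ CM per unit = R$2,357,100 ÷ R$31.82 = 74,076.05, so 74,077 brackets.

74,077 brackets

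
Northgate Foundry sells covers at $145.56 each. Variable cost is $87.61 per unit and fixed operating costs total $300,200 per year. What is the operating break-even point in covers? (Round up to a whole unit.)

5,181 covers

Contribution margin per unit = $145.56 − $87.61 = $57.95.
Break-even Q = $300,200 / $57.95 = 5,180.33 → 5,181 covers.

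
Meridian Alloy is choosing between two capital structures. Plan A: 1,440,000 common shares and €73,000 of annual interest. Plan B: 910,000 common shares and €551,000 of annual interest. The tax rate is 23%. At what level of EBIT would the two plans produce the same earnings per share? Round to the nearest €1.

€1,371,717

Set EPS_A = EPS_B: (EBIT − €73,000)(1 − 0.23) ÷ 1,440,000 = (EBIT − €551,000)(1 − 0.23) ÷ 910,000.
The (1 − t) factor cancels: (EBIT − 73,000) × 910,000 = (EBIT − 551,000) × 1,440,000.
EBIT × (1,440,000 − 910,000) = 551,000 × 1,440,000 − 73,000 × 910,000 = 727,010,000,000, so EBIT = 727,010,000,000 ÷ 530,000 = 1,371,716.98.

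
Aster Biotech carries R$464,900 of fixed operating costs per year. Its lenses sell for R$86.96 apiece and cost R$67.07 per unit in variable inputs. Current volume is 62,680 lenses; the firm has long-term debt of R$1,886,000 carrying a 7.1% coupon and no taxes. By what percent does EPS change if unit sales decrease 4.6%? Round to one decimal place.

Contribution at this volume is 62,680 × R$19.89 = R$1,246,705.20.
Subtracting fixed costs: EBIT = R$1,246,705.20 − R$464,900 = R$781,805.20.
Interest = R$133,906.00, so EBIT − I = R$647,899.20.
Degree of combined leverage = contribution ÷ (EBIT − I) = R$1,246,705.20 ÷ R$647,899.20 = 1.9242.
EPS therefore changes by 1.9242 × (-4.6%) = -8.9%.

-8.9%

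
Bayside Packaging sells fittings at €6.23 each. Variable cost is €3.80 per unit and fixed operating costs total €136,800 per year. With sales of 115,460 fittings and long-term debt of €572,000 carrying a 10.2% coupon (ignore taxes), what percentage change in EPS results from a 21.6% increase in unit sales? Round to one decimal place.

Total contribution margin = 115,460 × €2.43 = €280,567.80.
Subtracting fixed costs: EBIT = €280,567.80 − €136,800 = €143,767.80.
Interest = €58,344.00, so EBIT − I = €85,423.80.
Degree of combined leverage = contribution ÷ (EBIT − I) = €280,567.80 ÷ €85,423.80 = 3.2844.
%ΔEPS = DCL × %ΔSales = 3.2844 × +21.6% = +70.9%.

+70.9%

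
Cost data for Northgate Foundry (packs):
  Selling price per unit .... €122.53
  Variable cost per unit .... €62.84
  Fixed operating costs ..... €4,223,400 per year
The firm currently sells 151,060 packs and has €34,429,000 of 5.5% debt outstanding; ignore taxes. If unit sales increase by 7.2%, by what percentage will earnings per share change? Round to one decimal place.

+22.4%

Total contribution margin = 151,060 × €59.69 = €9,016,771.40.
EBIT = €9,016,771.40 − €4,223,400 = €4,793,371.40.
Interest = €1,893,595.00, so EBIT − I = €2,899,776.40.
Degree of combined leverage = contribution ÷ (EBIT − I) = €9,016,771.40 ÷ €2,899,776.40 = 3.1095.
EPS therefore changes by 3.1095 × (+7.2%) = +22.4%.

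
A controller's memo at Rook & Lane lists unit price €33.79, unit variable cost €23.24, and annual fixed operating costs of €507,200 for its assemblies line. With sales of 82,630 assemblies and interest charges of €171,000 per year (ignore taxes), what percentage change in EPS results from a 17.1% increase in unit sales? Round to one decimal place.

Contribution at this volume is 82,630 × €10.55 = €871,746.50.
Subtracting fixed costs: EBIT = €871,746.50 − €507,200 = €364,546.50.
After interest of €171,000.00, pre-tax earnings = €193,546.50.
Degree of combined leverage = contribution ÷ (EBIT − I) = €871,746.50 ÷ €193,546.50 = 4.5041.
%ΔEPS = DCL × %ΔSales = 4.5041 × +17.1% = +77.0%.

+77.0%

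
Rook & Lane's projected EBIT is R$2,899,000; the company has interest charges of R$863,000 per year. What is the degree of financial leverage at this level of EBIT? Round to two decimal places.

Annual interest charges come to R$863,000.00.
Degree of financial leverage = EBIT / (EBIT − interest) = R$2,899,000 / R$2,036,000.00 = 1.4239.

1.42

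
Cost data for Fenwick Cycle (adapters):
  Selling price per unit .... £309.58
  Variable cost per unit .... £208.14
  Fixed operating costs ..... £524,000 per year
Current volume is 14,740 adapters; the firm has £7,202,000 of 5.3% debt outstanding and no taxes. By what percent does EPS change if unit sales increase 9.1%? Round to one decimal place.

At 14,740 units, contribution = 14,740 × £101.44 = £1,495,225.60.
EBIT = £1,495,225.60 − £524,000 = £971,225.60.
After interest of £381,706.00, pre-tax earnings = £589,519.60.
Degree of combined leverage = contribution ÷ (EBIT − I) = £1,495,225.60 ÷ £589,519.60 = 2.5363.
%ΔEPS = DCL × %ΔSales = 2.5363 × +9.1% = +23.1%.

+23.1%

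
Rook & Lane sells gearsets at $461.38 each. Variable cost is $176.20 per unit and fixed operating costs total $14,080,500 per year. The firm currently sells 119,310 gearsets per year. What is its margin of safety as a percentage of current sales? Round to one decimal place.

58.6%

Each unit contributes $461.38 − $176.20 = $285.18. Break-even units = $14,080,500 ÷ $285.18 = 49,374.08; break-even revenue = 49,374.08 × $461.38 = $22,780,212.81.
Current sales = 119,310 × $461.38 = $55,047,247.80.
Margin of safety = ($55,047,247.80 − $22,780,212.81) ÷ $55,047,247.80 = 58.6%.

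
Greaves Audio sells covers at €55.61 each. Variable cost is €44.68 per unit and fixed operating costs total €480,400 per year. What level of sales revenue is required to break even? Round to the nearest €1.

Contribution margin per unit = €55.61 − €44.68 = €10.93, a CM ratio of €10.93 ÷ €55.61 = 0.1965.
Break-even sales = FC ÷ CM ratio = €480,400 × €55.61 / €10.93 = €2,444,194.

€2,444,194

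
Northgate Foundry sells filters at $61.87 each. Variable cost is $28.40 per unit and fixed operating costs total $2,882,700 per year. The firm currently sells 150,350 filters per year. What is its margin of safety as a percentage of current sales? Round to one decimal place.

42.7%

Unit CM = price − variable cost = $61.87 − $28.40 = $33.47. Break-even units = $2,882,700 ÷ $33.47 = 86,127.88; break-even revenue = 86,127.88 × $61.87 = $5,328,731.67.
Actual sales revenue = 150,350 × $61.87 = $9,302,154.50.
Margin of safety = ($9,302,154.50 − $5,328,731.67) ÷ $9,302,154.50 = 42.7%.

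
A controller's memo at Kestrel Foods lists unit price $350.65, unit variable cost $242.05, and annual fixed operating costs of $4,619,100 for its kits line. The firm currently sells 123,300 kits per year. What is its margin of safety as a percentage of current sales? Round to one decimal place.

Unit CM = price − variable cost = $350.65 − $242.05 = $108.60. Break-even units = $4,619,100 ÷ $108.60 = 42,533.15; break-even revenue = 42,533.15 × $350.65 = $14,914,248.76.
Actual sales revenue = 123,300 × $350.65 = $43,235,145.00.
Margin of safety = ($43,235,145.00 − $14,914,248.76) ÷ $43,235,145.00 = 65.5%.

65.5%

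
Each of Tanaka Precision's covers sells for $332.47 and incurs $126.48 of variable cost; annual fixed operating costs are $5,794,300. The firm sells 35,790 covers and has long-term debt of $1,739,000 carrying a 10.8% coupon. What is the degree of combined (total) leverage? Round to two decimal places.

5.30

Total contribution margin = 35,790 × $205.99 = $7,372,382.10.
Operating income = contribution − fixed costs = $7,372,382.10 − $5,794,300 = $1,578,082.10. Interest = $187,812.00.
DOL = $7,372,382.10 ÷ $1,578,082.10 = 4.6717; DFL = $1,578,082.10 ÷ $1,390,270.10 = 1.1351.
DCL = DOL × DFL = 4.6717 × 1.1351 = 5.3028.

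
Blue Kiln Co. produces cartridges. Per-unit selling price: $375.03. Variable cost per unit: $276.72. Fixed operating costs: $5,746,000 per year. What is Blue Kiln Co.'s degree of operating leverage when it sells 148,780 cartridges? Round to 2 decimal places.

1.65

Total contribution margin = 148,780 × $98.31 = $14,626,561.80.
Operating income = contribution − fixed costs = $14,626,561.80 − $5,746,000 = $8,880,561.80.
So DOL = total CM / EBIT = $14,626,561.80 / $8,880,561.80 = 1.6470.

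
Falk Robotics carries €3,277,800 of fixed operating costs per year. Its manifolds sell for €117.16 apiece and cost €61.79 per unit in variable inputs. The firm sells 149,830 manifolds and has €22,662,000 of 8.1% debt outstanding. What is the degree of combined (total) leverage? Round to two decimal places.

2.61

Total contribution margin = 149,830 × €55.37 = €8,296,087.10.
Operating income = contribution − fixed costs = €8,296,087.10 − €3,277,800 = €5,018,287.10. Interest = €1,835,622.00.
DOL = €8,296,087.10 ÷ €5,018,287.10 = 1.6532; DFL = €5,018,287.10 ÷ €3,182,665.10 = 1.5768.
DCL = DOL × DFL = 1.6532 × 1.5768 = 2.6068.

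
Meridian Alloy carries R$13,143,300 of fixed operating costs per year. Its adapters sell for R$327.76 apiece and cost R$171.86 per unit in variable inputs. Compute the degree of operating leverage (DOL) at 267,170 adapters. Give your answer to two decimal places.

1.46

Total contribution margin = 267,170 × R$155.90 = R$41,651,803.00.
Subtracting fixed costs: EBIT = R$41,651,803.00 − R$13,143,300 = R$28,508,503.00.
Degree of operating leverage = R$41,651,803.00 / R$28,508,503.00 = 1.4610.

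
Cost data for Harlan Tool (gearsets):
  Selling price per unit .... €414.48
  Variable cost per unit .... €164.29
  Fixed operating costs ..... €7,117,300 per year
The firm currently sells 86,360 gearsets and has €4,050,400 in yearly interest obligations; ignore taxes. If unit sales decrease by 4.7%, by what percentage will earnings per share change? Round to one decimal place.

At 86,360 units, contribution = 86,360 × €250.19 = €21,606,408.40.
Operating income = contribution − fixed costs = €21,606,408.40 − €7,117,300 = €14,489,108.40.
After interest of €4,050,400.00, pre-tax earnings = €10,438,708.40.
DCL = total CM / (EBIT − I) = €21,606,408.40 / €10,438,708.40 = 2.0698.
%ΔEPS = DCL × %ΔSales = 2.0698 × -4.7% = -9.7%.

-9.7%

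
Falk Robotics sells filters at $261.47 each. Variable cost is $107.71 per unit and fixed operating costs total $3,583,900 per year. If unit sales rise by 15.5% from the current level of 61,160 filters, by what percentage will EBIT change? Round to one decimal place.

At 61,160 units, contribution = 61,160 × $153.76 = $9,403,961.60.
Subtracting fixed costs: EBIT = $9,403,961.60 − $3,583,900 = $5,820,061.60.
DOL = contribution ÷ EBIT = $9,403,961.60 ÷ $5,820,061.60 = 1.6158.
Operating income changes by 1.6158 × +15.5% = +25.0%.

+25.0%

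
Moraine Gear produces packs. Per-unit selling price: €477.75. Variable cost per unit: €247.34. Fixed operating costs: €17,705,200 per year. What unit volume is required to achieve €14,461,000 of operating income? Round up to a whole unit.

Unit CM = price − variable cost = €477.75 − €247.34 = €230.41.
Units = (FC + target) / CM = (€17,705,200 + €14,461,000) / €230.41 = 139,604.18, so 139,605 packs.

139,605 packs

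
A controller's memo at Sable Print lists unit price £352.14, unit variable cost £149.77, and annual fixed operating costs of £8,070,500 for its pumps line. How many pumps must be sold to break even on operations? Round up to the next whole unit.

Unit CM = price − variable cost = £352.14 − £149.77 = £202.37.
Break-even volume = fixed costs ÷ CM per unit = £8,070,500 ÷ £202.37 = 39,879.92, so 39,880 pumps.

39,880 pumps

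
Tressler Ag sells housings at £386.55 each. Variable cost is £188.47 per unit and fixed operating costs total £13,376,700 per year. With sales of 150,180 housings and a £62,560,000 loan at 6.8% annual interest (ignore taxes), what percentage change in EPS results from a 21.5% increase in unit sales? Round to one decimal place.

+52.8%

At 150,180 units, contribution = 150,180 × £198.08 = £29,747,654.40.
Operating income = contribution − fixed costs = £29,747,654.40 − £13,376,700 = £16,370,954.40.
After interest of £4,254,080.00, pre-tax earnings = £12,116,874.40.
DCL = total CM / (EBIT − I) = £29,747,654.40 / £12,116,874.40 = 2.4551.
EPS therefore changes by 2.4551 × (+21.5%) = +52.8%.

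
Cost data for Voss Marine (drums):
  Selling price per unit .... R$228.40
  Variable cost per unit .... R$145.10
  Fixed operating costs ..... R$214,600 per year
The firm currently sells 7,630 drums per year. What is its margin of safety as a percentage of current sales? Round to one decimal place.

66.2%

Each unit contributes R$228.40 − R$145.10 = R$83.30. Break-even units = R$214,600 ÷ R$83.30 = 2,576.23; break-even revenue = 2,576.23 × R$228.40 = R$588,411.04.
Actual sales revenue = 7,630 × R$228.40 = R$1,742,692.00.
Margin of safety = (R$1,742,692.00 − R$588,411.04) ÷ R$1,742,692.00 = 66.2%.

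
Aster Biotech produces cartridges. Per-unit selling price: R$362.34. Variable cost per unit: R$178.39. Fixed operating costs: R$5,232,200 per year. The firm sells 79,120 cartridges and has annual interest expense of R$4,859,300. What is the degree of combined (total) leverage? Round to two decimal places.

Contribution at this volume is 79,120 × R$183.95 = R$14,554,124.00.
EBIT = R$14,554,124.00 − R$5,232,200 = R$9,321,924.00. Interest = R$4,859,300.00, so EBIT − I = R$4,462,624.00.
Degree of total leverage = total CM / (EBIT − interest) = R$14,554,124.00 / R$4,462,624.00 = 3.2613.

3.26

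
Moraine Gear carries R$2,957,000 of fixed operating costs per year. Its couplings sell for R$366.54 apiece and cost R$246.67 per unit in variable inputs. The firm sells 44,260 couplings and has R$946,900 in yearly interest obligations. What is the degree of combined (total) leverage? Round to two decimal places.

Total contribution margin = 44,260 × R$119.87 = R$5,305,446.20.
EBIT = R$5,305,446.20 − R$2,957,000 = R$2,348,446.20. Interest = R$946,900.00.
DOL = R$5,305,446.20 ÷ R$2,348,446.20 = 2.2591; DFL = R$2,348,446.20 ÷ R$1,401,546.20 = 1.6756.
Combined leverage = 2.2591 × 1.6756 = 3.7853.

3.79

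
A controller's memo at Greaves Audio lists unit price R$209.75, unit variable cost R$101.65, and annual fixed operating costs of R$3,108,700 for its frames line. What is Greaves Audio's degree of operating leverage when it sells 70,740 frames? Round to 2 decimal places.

Total contribution margin = 70,740 × R$108.10 = R$7,646,994.00.
Operating income = contribution − fixed costs = R$7,646,994.00 − R$3,108,700 = R$4,538,294.00.
DOL = contribution ÷ EBIT = R$7,646,994.00 ÷ R$4,538,294.00 = 1.6850.

1.68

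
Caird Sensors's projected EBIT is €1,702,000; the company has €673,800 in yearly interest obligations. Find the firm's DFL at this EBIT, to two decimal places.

Interest = €673,800.00.
DFL = EBIT ÷ (EBIT − I) = €1,702,000 ÷ (€1,702,000 − €673,800.00) = €1,702,000 ÷ €1,028,200.00 = 1.6553.

1.66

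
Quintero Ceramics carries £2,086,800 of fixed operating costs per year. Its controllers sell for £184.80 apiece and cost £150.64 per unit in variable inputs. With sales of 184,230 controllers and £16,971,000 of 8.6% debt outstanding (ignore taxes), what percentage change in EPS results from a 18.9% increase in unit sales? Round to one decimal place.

Total contribution margin = 184,230 × £34.16 = £6,293,296.80.
Subtracting fixed costs: EBIT = £6,293,296.80 − £2,086,800 = £4,206,496.80.
Interest = £1,459,506.00, so EBIT − I = £2,746,990.80.
Degree of combined leverage = contribution ÷ (EBIT − I) = £6,293,296.80 ÷ £2,746,990.80 = 2.2910.
%ΔEPS = DCL × %ΔSales = 2.2910 × +18.9% = +43.3%.

+43.3%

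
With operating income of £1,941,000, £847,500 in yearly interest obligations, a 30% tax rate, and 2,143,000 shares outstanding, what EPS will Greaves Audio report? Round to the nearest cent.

£0.36

Interest = £847,500.00, so EBT = £1,941,000 − £847,500.00 = £1,093,500.00.
After tax at 30%: net income = £1,093,500.00 × 0.70 = £765,450.00.
Per share: £765,450.00 / 2,143,000 shares = £0.36.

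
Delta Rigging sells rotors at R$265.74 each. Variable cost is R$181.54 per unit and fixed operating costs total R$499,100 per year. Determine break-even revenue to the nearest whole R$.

CM per unit = R$265.74 − R$181.54 = R$84.20; CM ratio = R$84.20 / R$265.74 = 0.3169.
Break-even revenue = fixed costs × price ÷ CM = R$499,100 × R$265.74 ÷ R$84.20 = R$1,575,188.

R$1,575,188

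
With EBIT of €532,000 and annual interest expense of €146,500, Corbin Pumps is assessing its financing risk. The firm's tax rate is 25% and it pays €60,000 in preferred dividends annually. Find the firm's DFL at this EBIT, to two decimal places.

Interest = €146,500.00.
Pre-tax preferred-dividend burden = €60,000 ÷ (1 − 0.25) = €80,000.00.
DFL = EBIT ÷ [EBIT − I − D_p/(1−t)] = €532,000 ÷ [€532,000 − €146,500.00 − €80,000.00] = €532,000 ÷ €305,500.00 = 1.7414.

1.74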